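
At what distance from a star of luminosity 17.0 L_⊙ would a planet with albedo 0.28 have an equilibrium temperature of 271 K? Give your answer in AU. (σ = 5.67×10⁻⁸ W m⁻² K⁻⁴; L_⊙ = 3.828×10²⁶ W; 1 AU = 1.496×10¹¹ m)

d ≈ 3.69 AU

L = 17.0 × 3.828×10²⁶ = 6.51×10²⁷ W.
From T_eq⁴ = L(1−A)/(16πσd²): d = √[L(1−A)/(16πσT_eq⁴)].
d = √[6.51×10²⁷ × 0.72 / (16π × 5.67×10⁻⁸ × (271)⁴)] = 5.52×10¹¹ m = 3.69 AU.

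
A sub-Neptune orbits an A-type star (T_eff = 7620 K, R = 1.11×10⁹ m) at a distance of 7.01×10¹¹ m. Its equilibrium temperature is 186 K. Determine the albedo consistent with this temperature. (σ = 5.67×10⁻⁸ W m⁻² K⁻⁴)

L = 4πR_⋆²σT_⋆⁴ = 4π(1.11×10⁹)² × 5.67×10⁻⁸ × (7620)⁴ = 2.96×10²⁷ W.
S = L/(4πd²) = 479 W m⁻².
From T_eq⁴ = S(1−A)/(4σ): 1−A = 4σT_eq⁴/S.
1−A = 4 × 5.67×10⁻⁸ × (186)⁴ / 479 = 0.566.

A ≈ 0.43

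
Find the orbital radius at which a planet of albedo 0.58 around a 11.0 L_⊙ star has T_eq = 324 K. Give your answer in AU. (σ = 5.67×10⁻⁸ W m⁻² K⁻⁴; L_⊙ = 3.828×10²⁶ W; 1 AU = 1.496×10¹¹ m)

L = 11.0 × 3.828×10²⁶ = 4.21×10²⁷ W.
From T_eq⁴ = L(1−A)/(16πσd²): d = √[L(1−A)/(16πσT_eq⁴)].
d = √[4.21×10²⁷ × 0.42 / (16π × 5.67×10⁻⁸ × (324)⁴)] = 2.37×10¹¹ m = 1.59 AU.

d ≈ 1.59 AU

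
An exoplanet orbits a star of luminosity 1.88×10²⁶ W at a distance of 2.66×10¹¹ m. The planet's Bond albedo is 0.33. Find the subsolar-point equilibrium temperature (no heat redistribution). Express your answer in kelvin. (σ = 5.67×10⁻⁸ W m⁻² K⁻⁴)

Flux: S = L/(4πd²) = 1.88×10²⁶/(4π×(2.66×10¹¹)²) = 211 W m⁻².
At the subsolar point the surface absorbs S(1−A) and emits σT⁴ per unit area — no factor of 4, since only the local patch is in balance.
T = [211 × 0.67 / 5.67×10⁻⁸]^(1/4) = (2.50×10⁹)^(1/4) = 224 K.

T_ss ≈ 224 K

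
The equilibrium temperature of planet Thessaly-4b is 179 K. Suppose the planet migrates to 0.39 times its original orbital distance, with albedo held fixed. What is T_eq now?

T_eq ≈ 287 K

T_eq ∝ L^(1/4) · d^(−1/2).
T′ = 179 / 0.39^(1/2) = 287 K.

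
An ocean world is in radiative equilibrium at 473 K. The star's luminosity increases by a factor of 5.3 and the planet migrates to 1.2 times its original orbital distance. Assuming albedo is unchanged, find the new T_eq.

T_eq ∝ L^(1/4) · d^(−1/2).
T′ = 473 × 5.3^(1/4) / 1.2^(1/2) = 655 K.

T_eq ≈ 655 K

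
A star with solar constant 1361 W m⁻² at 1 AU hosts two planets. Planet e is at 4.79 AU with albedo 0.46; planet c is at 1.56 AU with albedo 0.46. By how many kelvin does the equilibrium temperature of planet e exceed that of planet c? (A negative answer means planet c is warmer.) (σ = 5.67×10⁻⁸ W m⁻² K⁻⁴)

T_eq = [S₀(1−A)/(4σd²)]^(1/4), so T ∝ (1−A)^(1/4) / √d.
T₁ = [1361×0.54/(4×5.67×10⁻⁸×4.79²)]^(1/4) = 109.01 K.
T₂ = [1361×0.54/(4×5.67×10⁻⁸×1.56²)]^(1/4) = 191.02 K.

ΔT ≈ -82.0 K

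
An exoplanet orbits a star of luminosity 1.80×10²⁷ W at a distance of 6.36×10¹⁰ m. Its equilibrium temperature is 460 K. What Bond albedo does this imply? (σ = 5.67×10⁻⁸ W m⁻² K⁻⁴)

Flux: S = L/(4πd²) = 1.80×10²⁷/(4π×(6.36×10¹⁰)²) = 3.54×10⁴ W m⁻².
From T_eq⁴ = S(1−A)/(4σ): 1−A = 4σT_eq⁴/S.
1−A = 4 × 5.67×10⁻⁸ × (460)⁴ / 3.54×10⁴ = 0.287.

A ≈ 0.71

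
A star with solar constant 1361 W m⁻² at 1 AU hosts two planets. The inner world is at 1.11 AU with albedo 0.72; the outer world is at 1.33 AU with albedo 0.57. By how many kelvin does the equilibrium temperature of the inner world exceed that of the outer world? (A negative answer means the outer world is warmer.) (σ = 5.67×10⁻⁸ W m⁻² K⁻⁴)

T_eq = [S₀(1−A)/(4σd²)]^(1/4), so T ∝ (1−A)^(1/4) / √d.
T₁ = [1361×0.28/(4×5.67×10⁻⁸×1.11²)]^(1/4) = 192.17 K.
T₂ = [1361×0.43/(4×5.67×10⁻⁸×1.33²)]^(1/4) = 195.43 K.

ΔT ≈ -3.3 K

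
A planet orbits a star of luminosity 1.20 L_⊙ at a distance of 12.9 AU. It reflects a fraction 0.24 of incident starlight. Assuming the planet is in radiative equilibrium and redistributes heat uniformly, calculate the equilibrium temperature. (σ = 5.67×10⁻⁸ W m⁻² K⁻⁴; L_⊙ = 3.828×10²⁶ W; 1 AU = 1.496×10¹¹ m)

d = 12.9 AU = 1.93×10¹² m.
L = 1.20 × 3.828×10²⁶ = 4.59×10²⁶ W.
Flux: S = L/(4πd²) = 4.59×10²⁶/(4π×(1.93×10¹²)²) = 9.82 W m⁻².
Energy balance: absorbed = emitted ⇒ πR²·S(1−A) = 4πR²·σT_eq⁴, so T_eq⁴ = S(1−A)/(4σ).
T_eq = [9.82 × 0.76 / (4 × 5.67×10⁻⁸)]^(1/4) = (3.29×10⁷)^(1/4) = 75.7 K.

T_eq ≈ 75.7 K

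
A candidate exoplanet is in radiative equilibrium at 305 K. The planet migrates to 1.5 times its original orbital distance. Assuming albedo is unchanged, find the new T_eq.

T_eq ≈ 249 K

T_eq ∝ L^(1/4) · d^(−1/2).
T′ = 305 / 1.5^(1/2) = 249 K.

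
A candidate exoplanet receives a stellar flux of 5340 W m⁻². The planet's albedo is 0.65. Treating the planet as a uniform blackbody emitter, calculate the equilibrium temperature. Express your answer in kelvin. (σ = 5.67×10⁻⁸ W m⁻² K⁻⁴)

T_eq ≈ 301 K

Energy balance: absorbed = emitted ⇒ πR²·S(1−A) = 4πR²·σT_eq⁴, so T_eq⁴ = S(1−A)/(4σ).
T_eq = [5340 × 0.35 / (4 × 5.67×10⁻⁸)]^(1/4) = (8.24×10⁹)^(1/4) = 301 K.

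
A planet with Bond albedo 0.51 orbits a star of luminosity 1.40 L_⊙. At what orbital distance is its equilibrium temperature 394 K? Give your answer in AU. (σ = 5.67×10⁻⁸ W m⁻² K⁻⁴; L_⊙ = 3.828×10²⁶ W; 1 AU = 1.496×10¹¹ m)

d ≈ 0.413 AU

L = 1.40 × 3.828×10²⁶ = 5.36×10²⁶ W.
From T_eq⁴ = L(1−A)/(16πσd²): d = √[L(1−A)/(16πσT_eq⁴)].
d = √[5.36×10²⁶ × 0.49 / (16π × 5.67×10⁻⁸ × (394)⁴)] = 6.18×10¹⁰ m = 0.413 AU.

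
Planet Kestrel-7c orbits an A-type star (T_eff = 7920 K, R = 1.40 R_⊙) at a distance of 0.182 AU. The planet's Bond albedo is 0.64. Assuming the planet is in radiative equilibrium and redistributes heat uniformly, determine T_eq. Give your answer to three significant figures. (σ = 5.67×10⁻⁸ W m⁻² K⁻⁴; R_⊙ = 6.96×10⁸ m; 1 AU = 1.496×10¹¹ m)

T_eq ≈ 821 K

R_⋆ = 1.40 × 6.96×10⁸ = 9.74×10⁸ m.
d = 0.182 AU = 2.72×10¹⁰ m.
L = 4πR_⋆²σT_⋆⁴ = 4π(9.74×10⁸)² × 5.67×10⁻⁸ × (7920)⁴ = 2.66×10²⁷ W.
S = L/(4πd²) = 2.86×10⁵ W m⁻².
Energy balance: absorbed = emitted ⇒ πR²·S(1−A) = 4πR²·σT_eq⁴, so T_eq⁴ = S(1−A)/(4σ).
T_eq = [2.86×10⁵ × 0.36 / (4 × 5.67×10⁻⁸)]^(1/4) = (4.54×10¹¹)^(1/4) = 821 K.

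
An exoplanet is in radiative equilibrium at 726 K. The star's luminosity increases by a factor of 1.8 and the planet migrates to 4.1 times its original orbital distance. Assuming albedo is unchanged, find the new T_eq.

T_eq ∝ L^(1/4) · d^(−1/2).
T′ = 726 × 1.8^(1/4) / 4.1^(1/2) = 415 K.

T_eq ≈ 415 K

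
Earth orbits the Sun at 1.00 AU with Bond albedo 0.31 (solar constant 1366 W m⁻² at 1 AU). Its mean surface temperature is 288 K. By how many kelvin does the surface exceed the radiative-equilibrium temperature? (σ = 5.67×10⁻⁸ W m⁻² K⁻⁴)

ΔT ≈ 34.1 K

S = 1366/1.00² = 1366 W m⁻².
T_eq = [S(1−A)/(4σ)]^(1/4) = [1366×0.69/(4×5.67×10⁻⁸)]^(1/4) = 253.9 K.
ΔT = T_surf − T_eq = 288 − 253.9.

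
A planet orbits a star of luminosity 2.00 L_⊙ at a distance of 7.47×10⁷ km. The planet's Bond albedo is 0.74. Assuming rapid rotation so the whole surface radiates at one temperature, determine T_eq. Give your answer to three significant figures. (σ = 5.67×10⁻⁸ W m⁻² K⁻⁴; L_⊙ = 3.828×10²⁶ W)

T_eq ≈ 334 K

d = 7.47×10⁷ km = 7.47×10¹⁰ m.
L = 2.00 × 3.828×10²⁶ = 7.66×10²⁶ W.
Flux: S = L/(4πd²) = 7.66×10²⁶/(4π×(7.47×10¹⁰)²) = 1.09×10⁴ W m⁻².
Energy balance: absorbed = emitted ⇒ πR²·S(1−A) = 4πR²·σT_eq⁴, so T_eq⁴ = S(1−A)/(4σ).
T_eq = [1.09×10⁴ × 0.26 / (4 × 5.67×10⁻⁸)]^(1/4) = (1.25×10¹⁰)^(1/4) = 334 K.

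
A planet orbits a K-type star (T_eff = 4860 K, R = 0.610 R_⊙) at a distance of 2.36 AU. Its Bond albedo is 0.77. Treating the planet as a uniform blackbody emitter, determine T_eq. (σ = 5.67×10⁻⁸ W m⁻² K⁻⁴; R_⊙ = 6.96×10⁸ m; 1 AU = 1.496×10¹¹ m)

T_eq ≈ 82.5 K

R_⋆ = 0.610 × 6.96×10⁸ = 4.25×10⁸ m.
d = 2.36 AU = 3.53×10¹¹ m.
L = 4πR_⋆²σT_⋆⁴ = 4π(4.25×10⁸)² × 5.67×10⁻⁸ × (4860)⁴ = 7.16×10²⁵ W.
S = L/(4πd²) = 45.7 W m⁻².
Energy balance: absorbed = emitted ⇒ πR²·S(1−A) = 4πR²·σT_eq⁴, so T_eq⁴ = S(1−A)/(4σ).
T_eq = [45.7 × 0.23 / (4 × 5.67×10⁻⁸)]^(1/4) = (4.64×10⁷)^(1/4) = 82.5 K.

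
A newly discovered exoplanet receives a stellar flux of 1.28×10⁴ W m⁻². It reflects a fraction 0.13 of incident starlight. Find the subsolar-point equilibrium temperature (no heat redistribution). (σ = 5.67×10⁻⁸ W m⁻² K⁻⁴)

T_ss ≈ 666 K

At the subsolar point the surface absorbs S(1−A) and emits σT⁴ per unit area — no factor of 4, since only the local patch is in balance.
T = [1.28×10⁴ × 0.87 / 5.67×10⁻⁸]^(1/4) = (1.96×10¹¹)^(1/4) = 666 K.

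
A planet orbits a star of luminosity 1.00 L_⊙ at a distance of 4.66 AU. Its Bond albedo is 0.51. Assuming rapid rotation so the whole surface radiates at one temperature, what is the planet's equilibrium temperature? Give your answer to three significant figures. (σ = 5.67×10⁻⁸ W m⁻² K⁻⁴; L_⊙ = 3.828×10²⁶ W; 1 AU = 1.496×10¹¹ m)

d = 4.66 AU = 6.97×10¹¹ m.
L = 1.00 × 3.828×10²⁶ = 3.83×10²⁶ W.
Flux: S = L/(4πd²) = 3.83×10²⁶/(4π×(6.97×10¹¹)²) = 62.7 W m⁻².
Energy balance: absorbed = emitted ⇒ πR²·S(1−A) = 4πR²·σT_eq⁴, so T_eq⁴ = S(1−A)/(4σ).
T_eq = [62.7 × 0.49 / (4 × 5.67×10⁻⁸)]^(1/4) = (1.35×10⁸)^(1/4) = 108 K.

T_eq ≈ 108 K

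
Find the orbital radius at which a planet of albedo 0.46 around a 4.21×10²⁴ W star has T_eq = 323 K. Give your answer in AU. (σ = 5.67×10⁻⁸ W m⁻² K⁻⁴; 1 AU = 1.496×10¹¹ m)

d ≈ 0.0572 AU

From T_eq⁴ = L(1−A)/(16πσd²): d = √[L(1−A)/(16πσT_eq⁴)].
d = √[4.21×10²⁴ × 0.54 / (16π × 5.67×10⁻⁸ × (323)⁴)] = 8.56×10⁹ m = 0.0572 AU.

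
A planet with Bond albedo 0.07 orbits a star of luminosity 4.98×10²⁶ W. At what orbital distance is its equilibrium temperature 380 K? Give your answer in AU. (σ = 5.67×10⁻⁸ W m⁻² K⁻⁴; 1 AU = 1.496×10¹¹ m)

From T_eq⁴ = L(1−A)/(16πσd²): d = √[L(1−A)/(16πσT_eq⁴)].
d = √[4.98×10²⁶ × 0.93 / (16π × 5.67×10⁻⁸ × (380)⁴)] = 8.83×10¹⁰ m = 0.590 AU.

d ≈ 0.590 AU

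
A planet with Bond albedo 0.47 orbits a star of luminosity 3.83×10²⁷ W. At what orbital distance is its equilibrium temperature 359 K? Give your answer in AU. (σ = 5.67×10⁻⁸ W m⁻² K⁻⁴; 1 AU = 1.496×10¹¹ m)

From T_eq⁴ = L(1−A)/(16πσd²): d = √[L(1−A)/(16πσT_eq⁴)].
d = √[3.83×10²⁷ × 0.53 / (16π × 5.67×10⁻⁸ × (359)⁴)] = 2.07×10¹¹ m = 1.38 AU.

d ≈ 1.38 AU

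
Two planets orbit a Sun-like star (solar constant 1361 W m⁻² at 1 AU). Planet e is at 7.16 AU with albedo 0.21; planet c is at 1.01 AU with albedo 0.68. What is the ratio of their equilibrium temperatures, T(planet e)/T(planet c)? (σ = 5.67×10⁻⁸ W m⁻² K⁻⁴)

T_eq = [S₀(1−A)/(4σd²)]^(1/4), so T ∝ (1−A)^(1/4) / √d.
T₁ = [1361×0.79/(4×5.67×10⁻⁸×7.16²)]^(1/4) = 98.06 K.
T₂ = [1361×0.32/(4×5.67×10⁻⁸×1.01²)]^(1/4) = 208.30 K.

T₁/T₂ ≈ 0.471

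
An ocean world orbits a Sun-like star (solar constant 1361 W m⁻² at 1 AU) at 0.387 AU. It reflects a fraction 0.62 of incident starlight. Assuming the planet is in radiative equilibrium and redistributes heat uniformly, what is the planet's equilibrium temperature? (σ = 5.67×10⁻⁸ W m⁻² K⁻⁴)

T_eq ≈ 351 K

Flux at 0.387 AU: S = 1361/0.387² = 9090 W m⁻².
Energy balance: absorbed = emitted ⇒ πR²·S(1−A) = 4πR²·σT_eq⁴, so T_eq⁴ = S(1−A)/(4σ).
T_eq = [9090 × 0.38 / (4 × 5.67×10⁻⁸)]^(1/4) = (1.52×10¹⁰)^(1/4) = 351 K.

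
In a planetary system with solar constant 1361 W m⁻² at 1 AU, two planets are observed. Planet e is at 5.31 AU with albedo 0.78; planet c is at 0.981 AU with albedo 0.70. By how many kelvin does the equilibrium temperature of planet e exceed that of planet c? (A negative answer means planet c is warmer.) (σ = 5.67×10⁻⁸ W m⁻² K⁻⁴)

ΔT ≈ -125.2 K

T_eq = [S₀(1−A)/(4σd²)]^(1/4), so T ∝ (1−A)^(1/4) / √d.
T₁ = [1361×0.22/(4×5.67×10⁻⁸×5.31²)]^(1/4) = 82.72 K.
T₂ = [1361×0.30/(4×5.67×10⁻⁸×0.981²)]^(1/4) = 207.97 K.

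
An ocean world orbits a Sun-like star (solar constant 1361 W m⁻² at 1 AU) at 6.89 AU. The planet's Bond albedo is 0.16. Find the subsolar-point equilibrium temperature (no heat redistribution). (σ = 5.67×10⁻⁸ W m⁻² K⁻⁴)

Flux at 6.89 AU: S = 1361/6.89² = 28.7 W m⁻².
At the subsolar point the surface absorbs S(1−A) and emits σT⁴ per unit area — no factor of 4, since only the local patch is in balance.
T = [28.7 × 0.84 / 5.67×10⁻⁸]^(1/4) = (4.25×10⁸)^(1/4) = 144 K.

T_ss ≈ 144 K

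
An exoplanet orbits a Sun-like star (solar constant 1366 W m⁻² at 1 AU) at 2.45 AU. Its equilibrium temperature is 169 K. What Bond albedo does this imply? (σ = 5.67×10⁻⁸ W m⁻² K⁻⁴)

Flux at 2.45 AU: S = 1366/2.45² = 228 W m⁻².
From T_eq⁴ = S(1−A)/(4σ): 1−A = 4σT_eq⁴/S.
1−A = 4 × 5.67×10⁻⁸ × (169)⁴ / 228 = 0.813.

A ≈ 0.19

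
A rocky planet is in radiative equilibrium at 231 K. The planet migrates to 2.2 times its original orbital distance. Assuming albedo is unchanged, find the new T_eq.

T_eq ∝ L^(1/4) · d^(−1/2).
T′ = 231 / 2.2^(1/2) = 156 K.

T_eq ≈ 156 K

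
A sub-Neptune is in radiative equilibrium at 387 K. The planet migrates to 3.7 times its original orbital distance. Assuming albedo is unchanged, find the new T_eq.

T_eq ≈ 201 K

T_eq ∝ L^(1/4) · d^(−1/2).
T′ = 387 / 3.7^(1/2) = 201 K.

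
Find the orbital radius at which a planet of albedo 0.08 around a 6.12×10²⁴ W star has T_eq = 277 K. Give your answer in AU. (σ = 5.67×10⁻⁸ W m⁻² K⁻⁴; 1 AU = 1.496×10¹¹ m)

d ≈ 0.122 AU

From T_eq⁴ = L(1−A)/(16πσd²): d = √[L(1−A)/(16πσT_eq⁴)].
d = √[6.12×10²⁴ × 0.92 / (16π × 5.67×10⁻⁸ × (277)⁴)] = 1.83×10¹⁰ m = 0.122 AU.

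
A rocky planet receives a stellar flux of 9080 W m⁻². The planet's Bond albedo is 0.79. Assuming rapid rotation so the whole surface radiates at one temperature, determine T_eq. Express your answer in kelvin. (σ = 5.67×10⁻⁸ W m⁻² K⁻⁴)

Energy balance: absorbed = emitted ⇒ πR²·S(1−A) = 4πR²·σT_eq⁴, so T_eq⁴ = S(1−A)/(4σ).
T_eq = [9080 × 0.21 / (4 × 5.67×10⁻⁸)]^(1/4) = (8.41×10⁹)^(1/4) = 303 K.

T_eq ≈ 303 K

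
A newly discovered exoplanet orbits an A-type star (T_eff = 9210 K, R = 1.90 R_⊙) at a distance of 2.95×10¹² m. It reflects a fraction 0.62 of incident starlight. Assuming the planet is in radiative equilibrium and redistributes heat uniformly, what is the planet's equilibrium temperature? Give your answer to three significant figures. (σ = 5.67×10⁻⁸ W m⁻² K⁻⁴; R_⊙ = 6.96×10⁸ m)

T_eq ≈ 108 K

R_⋆ = 1.90 × 6.96×10⁸ = 1.32×10⁹ m.
L = 4πR_⋆²σT_⋆⁴ = 4π(1.32×10⁹)² × 5.67×10⁻⁸ × (9210)⁴ = 8.97×10²⁷ W.
S = L/(4πd²) = 82.0 W m⁻².
Energy balance: absorbed = emitted ⇒ πR²·S(1−A) = 4πR²·σT_eq⁴, so T_eq⁴ = S(1−A)/(4σ).
T_eq = [82.0 × 0.38 / (4 × 5.67×10⁻⁸)]^(1/4) = (1.37×10⁸)^(1/4) = 108 K.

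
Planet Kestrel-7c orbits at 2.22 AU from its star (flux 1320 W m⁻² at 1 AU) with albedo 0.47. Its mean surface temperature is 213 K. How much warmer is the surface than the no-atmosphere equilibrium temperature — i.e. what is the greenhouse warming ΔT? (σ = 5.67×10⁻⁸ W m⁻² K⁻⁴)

ΔT ≈ 54.8 K

S = 1320/2.22² = 267.8 W m⁻².
T_eq = [S(1−A)/(4σ)]^(1/4) = [267.8×0.53/(4×5.67×10⁻⁸)]^(1/4) = 158.2 K.
ΔT = T_surf − T_eq = 213 − 158.2.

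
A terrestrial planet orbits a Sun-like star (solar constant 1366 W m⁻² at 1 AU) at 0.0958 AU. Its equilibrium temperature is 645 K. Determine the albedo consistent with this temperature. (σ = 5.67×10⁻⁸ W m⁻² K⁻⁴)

Flux at 0.0958 AU: S = 1366/0.0958² = 1.49×10⁵ W m⁻².
From T_eq⁴ = S(1−A)/(4σ): 1−A = 4σT_eq⁴/S.
1−A = 4 × 5.67×10⁻⁸ × (645)⁴ / 1.49×10⁵ = 0.264.

A ≈ 0.74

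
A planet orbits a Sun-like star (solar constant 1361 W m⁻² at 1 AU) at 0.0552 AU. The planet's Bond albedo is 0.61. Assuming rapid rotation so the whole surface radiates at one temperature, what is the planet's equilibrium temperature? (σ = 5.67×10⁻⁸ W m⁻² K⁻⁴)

Flux at 0.0552 AU: S = 1361/0.0552² = 4.47×10⁵ W m⁻².
Energy balance: absorbed = emitted ⇒ πR²·S(1−A) = 4πR²·σT_eq⁴, so T_eq⁴ = S(1−A)/(4σ).
T_eq = [4.47×10⁵ × 0.39 / (4 × 5.67×10⁻⁸)]^(1/4) = (7.68×10¹¹)^(1/4) = 936 K.

T_eq ≈ 936 K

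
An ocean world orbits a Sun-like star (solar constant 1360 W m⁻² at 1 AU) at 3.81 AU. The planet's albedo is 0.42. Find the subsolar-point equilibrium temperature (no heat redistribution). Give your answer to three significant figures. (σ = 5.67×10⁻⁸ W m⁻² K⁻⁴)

Flux at 3.81 AU: S = 1360/3.81² = 93.7 W m⁻².
At the subsolar point the surface absorbs S(1−A) and emits σT⁴ per unit area — no factor of 4, since only the local patch is in balance.
T = [93.7 × 0.58 / 5.67×10⁻⁸]^(1/4) = (9.58×10⁸)^(1/4) = 176 K.

T_ss ≈ 176 K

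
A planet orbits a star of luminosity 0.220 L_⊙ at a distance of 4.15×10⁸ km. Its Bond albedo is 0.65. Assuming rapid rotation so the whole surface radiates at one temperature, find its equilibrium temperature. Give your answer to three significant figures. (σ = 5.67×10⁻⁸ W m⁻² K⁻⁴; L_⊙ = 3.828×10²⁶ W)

d = 4.15×10⁸ km = 4.15×10¹¹ m.
L = 0.220 × 3.828×10²⁶ = 8.42×10²⁵ W.
Flux: S = L/(4πd²) = 8.42×10²⁵/(4π×(4.15×10¹¹)²) = 38.9 W m⁻².
Energy balance: absorbed = emitted ⇒ πR²·S(1−A) = 4πR²·σT_eq⁴, so T_eq⁴ = S(1−A)/(4σ).
T_eq = [38.9 × 0.35 / (4 × 5.67×10⁻⁸)]^(1/4) = (6.01×10⁷)^(1/4) = 88.0 K.

T_eq ≈ 88.0 K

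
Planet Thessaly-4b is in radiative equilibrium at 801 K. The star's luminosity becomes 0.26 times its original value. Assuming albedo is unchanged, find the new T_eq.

T_eq ≈ 572 K

T_eq ∝ L^(1/4) · d^(−1/2).
T′ = 801 × 0.26^(1/4) = 572 K.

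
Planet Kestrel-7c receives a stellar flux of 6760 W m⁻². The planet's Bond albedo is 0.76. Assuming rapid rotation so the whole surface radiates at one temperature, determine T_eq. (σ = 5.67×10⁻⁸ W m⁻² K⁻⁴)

Energy balance: absorbed = emitted ⇒ πR²·S(1−A) = 4πR²·σT_eq⁴, so T_eq⁴ = S(1−A)/(4σ).
T_eq = [6760 × 0.24 / (4 × 5.67×10⁻⁸)]^(1/4) = (7.15×10⁹)^(1/4) = 291 K.

T_eq ≈ 291 K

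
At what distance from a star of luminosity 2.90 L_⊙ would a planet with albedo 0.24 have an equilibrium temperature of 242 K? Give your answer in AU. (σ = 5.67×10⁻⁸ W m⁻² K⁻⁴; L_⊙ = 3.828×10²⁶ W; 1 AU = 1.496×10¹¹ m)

d ≈ 1.96 AU

L = 2.90 × 3.828×10²⁶ = 1.11×10²⁷ W.
From T_eq⁴ = L(1−A)/(16πσd²): d = √[L(1−A)/(16πσT_eq⁴)].
d = √[1.11×10²⁷ × 0.76 / (16π × 5.67×10⁻⁸ × (242)⁴)] = 2.94×10¹¹ m = 1.96 AU.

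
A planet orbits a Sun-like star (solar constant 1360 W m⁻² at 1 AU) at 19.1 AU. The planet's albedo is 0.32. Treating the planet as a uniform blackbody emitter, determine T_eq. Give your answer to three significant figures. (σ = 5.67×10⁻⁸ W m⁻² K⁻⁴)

Flux at 19.1 AU: S = 1360/19.1² = 3.73 W m⁻².
Energy balance: absorbed = emitted ⇒ πR²·S(1−A) = 4πR²·σT_eq⁴, so T_eq⁴ = S(1−A)/(4σ).
T_eq = [3.73 × 0.68 / (4 × 5.67×10⁻⁸)]^(1/4) = (1.12×10⁷)^(1/4) = 57.8 K.

T_eq ≈ 57.8 K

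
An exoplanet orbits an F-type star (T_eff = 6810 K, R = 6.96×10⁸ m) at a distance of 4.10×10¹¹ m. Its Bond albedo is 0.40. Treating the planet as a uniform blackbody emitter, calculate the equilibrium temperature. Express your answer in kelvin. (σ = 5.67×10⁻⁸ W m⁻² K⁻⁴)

T_eq ≈ 175 K

L = 4πR_⋆²σT_⋆⁴ = 4π(6.96×10⁸)² × 5.67×10⁻⁸ × (6810)⁴ = 7.42×10²⁶ W.
S = L/(4πd²) = 351 W m⁻².
Energy balance: absorbed = emitted ⇒ πR²·S(1−A) = 4πR²·σT_eq⁴, so T_eq⁴ = S(1−A)/(4σ).
T_eq = [351 × 0.60 / (4 × 5.67×10⁻⁸)]^(1/4) = (9.30×10⁸)^(1/4) = 175 K.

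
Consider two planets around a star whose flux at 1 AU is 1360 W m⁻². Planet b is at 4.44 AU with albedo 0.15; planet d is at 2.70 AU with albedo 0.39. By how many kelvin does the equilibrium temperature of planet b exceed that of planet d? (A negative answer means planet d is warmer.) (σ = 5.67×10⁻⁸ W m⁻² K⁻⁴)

ΔT ≈ -22.9 K

T_eq = [S₀(1−A)/(4σd²)]^(1/4), so T ∝ (1−A)^(1/4) / √d.
T₁ = [1360×0.85/(4×5.67×10⁻⁸×4.44²)]^(1/4) = 126.81 K.
T₂ = [1360×0.61/(4×5.67×10⁻⁸×2.70²)]^(1/4) = 149.67 K.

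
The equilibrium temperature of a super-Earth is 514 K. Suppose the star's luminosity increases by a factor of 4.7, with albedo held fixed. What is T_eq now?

T_eq ≈ 757 K

T_eq ∝ L^(1/4) · d^(−1/2).
T′ = 514 × 4.7^(1/4) = 757 K.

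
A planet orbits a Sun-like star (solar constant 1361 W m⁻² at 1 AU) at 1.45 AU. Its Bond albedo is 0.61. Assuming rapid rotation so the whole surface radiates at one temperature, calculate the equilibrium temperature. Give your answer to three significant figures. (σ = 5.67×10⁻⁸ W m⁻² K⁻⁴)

Flux at 1.45 AU: S = 1361/1.45² = 647 W m⁻².
Energy balance: absorbed = emitted ⇒ πR²·S(1−A) = 4πR²·σT_eq⁴, so T_eq⁴ = S(1−A)/(4σ).
T_eq = [647 × 0.39 / (4 × 5.67×10⁻⁸)]^(1/4) = (1.11×10⁹)^(1/4) = 183 K.

T_eq ≈ 183 K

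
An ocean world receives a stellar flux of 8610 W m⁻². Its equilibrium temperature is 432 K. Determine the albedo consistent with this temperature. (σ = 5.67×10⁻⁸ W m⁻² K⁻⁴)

A ≈ 0.08

From T_eq⁴ = S(1−A)/(4σ): 1−A = 4σT_eq⁴/S.
1−A = 4 × 5.67×10⁻⁸ × (432)⁴ / 8610 = 0.917.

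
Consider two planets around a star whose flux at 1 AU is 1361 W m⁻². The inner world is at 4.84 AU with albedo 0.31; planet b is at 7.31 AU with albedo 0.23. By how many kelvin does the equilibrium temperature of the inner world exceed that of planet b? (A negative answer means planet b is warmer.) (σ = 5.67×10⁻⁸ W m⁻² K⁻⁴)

T_eq = [S₀(1−A)/(4σd²)]^(1/4), so T ∝ (1−A)^(1/4) / √d.
T₁ = [1361×0.69/(4×5.67×10⁻⁸×4.84²)]^(1/4) = 115.30 K.
T₂ = [1361×0.77/(4×5.67×10⁻⁸×7.31²)]^(1/4) = 96.43 K.

ΔT ≈ 18.9 K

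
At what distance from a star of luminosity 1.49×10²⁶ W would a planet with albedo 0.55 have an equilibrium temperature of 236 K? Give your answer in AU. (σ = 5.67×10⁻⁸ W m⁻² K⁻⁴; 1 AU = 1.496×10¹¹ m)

From T_eq⁴ = L(1−A)/(16πσd²): d = √[L(1−A)/(16πσT_eq⁴)].
d = √[1.49×10²⁶ × 0.45 / (16π × 5.67×10⁻⁸ × (236)⁴)] = 8.71×10¹⁰ m = 0.582 AU.

d ≈ 0.582 AU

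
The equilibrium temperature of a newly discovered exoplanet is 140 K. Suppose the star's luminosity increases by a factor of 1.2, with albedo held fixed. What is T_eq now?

T_eq ≈ 147 K

T_eq ∝ L^(1/4) · d^(−1/2).
T′ = 140 × 1.2^(1/4) = 147 K.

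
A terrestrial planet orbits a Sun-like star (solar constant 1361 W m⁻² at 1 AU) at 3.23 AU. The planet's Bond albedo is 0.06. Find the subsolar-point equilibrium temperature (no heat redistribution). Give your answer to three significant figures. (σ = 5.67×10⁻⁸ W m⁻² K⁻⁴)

Flux at 3.23 AU: S = 1361/3.23² = 130 W m⁻².
At the subsolar point the surface absorbs S(1−A) and emits σT⁴ per unit area — no factor of 4, since only the local patch is in balance.
T = [130 × 0.94 / 5.67×10⁻⁸]^(1/4) = (2.16×10⁹)^(1/4) = 216 K.

T_ss ≈ 216 K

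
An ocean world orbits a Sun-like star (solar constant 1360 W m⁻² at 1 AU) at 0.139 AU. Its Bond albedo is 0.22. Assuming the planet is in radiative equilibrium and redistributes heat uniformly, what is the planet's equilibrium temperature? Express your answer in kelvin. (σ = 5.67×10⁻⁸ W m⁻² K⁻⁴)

Flux at 0.139 AU: S = 1360/0.139² = 7.04×10⁴ W m⁻².
Energy balance: absorbed = emitted ⇒ πR²·S(1−A) = 4πR²·σT_eq⁴, so T_eq⁴ = S(1−A)/(4σ).
T_eq = [7.04×10⁴ × 0.78 / (4 × 5.67×10⁻⁸)]^(1/4) = (2.42×10¹¹)^(1/4) = 701 K.

T_eq ≈ 701 K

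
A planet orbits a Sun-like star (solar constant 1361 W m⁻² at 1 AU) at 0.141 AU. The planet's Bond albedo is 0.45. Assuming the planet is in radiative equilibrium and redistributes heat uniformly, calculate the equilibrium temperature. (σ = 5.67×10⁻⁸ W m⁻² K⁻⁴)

Flux at 0.141 AU: S = 1361/0.141² = 6.85×10⁴ W m⁻².
Energy balance: absorbed = emitted ⇒ πR²·S(1−A) = 4πR²·σT_eq⁴, so T_eq⁴ = S(1−A)/(4σ).
T_eq = [6.85×10⁴ × 0.55 / (4 × 5.67×10⁻⁸)]^(1/4) = (1.66×10¹¹)^(1/4) = 638 K.

T_eq ≈ 638 K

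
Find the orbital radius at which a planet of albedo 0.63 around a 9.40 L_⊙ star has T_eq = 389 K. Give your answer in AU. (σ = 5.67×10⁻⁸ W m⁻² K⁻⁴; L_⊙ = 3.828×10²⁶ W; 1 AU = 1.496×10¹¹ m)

d ≈ 0.955 AU

L = 9.40 × 3.828×10²⁶ = 3.60×10²⁷ W.
From T_eq⁴ = L(1−A)/(16πσd²): d = √[L(1−A)/(16πσT_eq⁴)].
d = √[3.60×10²⁷ × 0.37 / (16π × 5.67×10⁻⁸ × (389)⁴)] = 1.43×10¹¹ m = 0.955 AU.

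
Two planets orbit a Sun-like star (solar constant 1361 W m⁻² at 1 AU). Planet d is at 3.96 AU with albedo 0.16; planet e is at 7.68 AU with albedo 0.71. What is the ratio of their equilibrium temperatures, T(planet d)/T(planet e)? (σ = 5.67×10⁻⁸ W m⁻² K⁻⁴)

T_eq = [S₀(1−A)/(4σd²)]^(1/4), so T ∝ (1−A)^(1/4) / √d.
T₁ = [1361×0.84/(4×5.67×10⁻⁸×3.96²)]^(1/4) = 133.90 K.
T₂ = [1361×0.29/(4×5.67×10⁻⁸×7.68²)]^(1/4) = 73.70 K.

T₁/T₂ ≈ 1.817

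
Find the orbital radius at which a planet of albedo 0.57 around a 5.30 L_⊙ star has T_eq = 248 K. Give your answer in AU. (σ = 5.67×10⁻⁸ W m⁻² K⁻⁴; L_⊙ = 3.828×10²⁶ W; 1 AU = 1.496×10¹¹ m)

L = 5.30 × 3.828×10²⁶ = 2.03×10²⁷ W.
From T_eq⁴ = L(1−A)/(16πσd²): d = √[L(1−A)/(16πσT_eq⁴)].
d = √[2.03×10²⁷ × 0.43 / (16π × 5.67×10⁻⁸ × (248)⁴)] = 2.84×10¹¹ m = 1.90 AU.

d ≈ 1.90 AU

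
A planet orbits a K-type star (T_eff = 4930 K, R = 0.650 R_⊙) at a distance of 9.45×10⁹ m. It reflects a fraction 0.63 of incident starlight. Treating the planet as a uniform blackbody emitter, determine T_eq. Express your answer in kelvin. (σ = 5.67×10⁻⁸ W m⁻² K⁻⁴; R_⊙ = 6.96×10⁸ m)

R_⋆ = 0.650 × 6.96×10⁸ = 4.52×10⁸ m.
L = 4πR_⋆²σT_⋆⁴ = 4π(4.52×10⁸)² × 5.67×10⁻⁸ × (4930)⁴ = 8.61×10²⁵ W.
S = L/(4πd²) = 7.68×10⁴ W m⁻².
Energy balance: absorbed = emitted ⇒ πR²·S(1−A) = 4πR²·σT_eq⁴, so T_eq⁴ = S(1−A)/(4σ).
T_eq = [7.68×10⁴ × 0.37 / (4 × 5.67×10⁻⁸)]^(1/4) = (1.25×10¹¹)^(1/4) = 595 K.

T_eq ≈ 595 K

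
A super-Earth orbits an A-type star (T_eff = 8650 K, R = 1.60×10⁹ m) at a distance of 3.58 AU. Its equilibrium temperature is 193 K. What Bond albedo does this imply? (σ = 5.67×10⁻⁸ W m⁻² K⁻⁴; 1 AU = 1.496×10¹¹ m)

A ≈ 0.89

d = 3.58 AU = 5.36×10¹¹ m.
L = 4πR_⋆²σT_⋆⁴ = 4π(1.60×10⁹)² × 5.67×10⁻⁸ × (8650)⁴ = 1.02×10²⁸ W.
S = L/(4πd²) = 2830 W m⁻².
From T_eq⁴ = S(1−A)/(4σ): 1−A = 4σT_eq⁴/S.
1−A = 4 × 5.67×10⁻⁸ × (193)⁴ / 2830 = 0.111.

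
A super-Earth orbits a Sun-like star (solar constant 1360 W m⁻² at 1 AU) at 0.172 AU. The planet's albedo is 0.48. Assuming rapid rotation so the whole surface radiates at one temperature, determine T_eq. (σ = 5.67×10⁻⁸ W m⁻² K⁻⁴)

T_eq ≈ 570 K

Flux at 0.172 AU: S = 1360/0.172² = 4.60×10⁴ W m⁻².
Energy balance: absorbed = emitted ⇒ πR²·S(1−A) = 4πR²·σT_eq⁴, so T_eq⁴ = S(1−A)/(4σ).
T_eq = [4.60×10⁴ × 0.52 / (4 × 5.67×10⁻⁸)]^(1/4) = (1.05×10¹¹)^(1/4) = 570 K.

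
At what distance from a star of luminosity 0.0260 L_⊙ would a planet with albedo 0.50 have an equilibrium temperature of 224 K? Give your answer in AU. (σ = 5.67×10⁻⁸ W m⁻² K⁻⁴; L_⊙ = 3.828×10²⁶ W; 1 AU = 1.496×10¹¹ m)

L = 0.0260 × 3.828×10²⁶ = 9.95×10²⁴ W.
From T_eq⁴ = L(1−A)/(16πσd²): d = √[L(1−A)/(16πσT_eq⁴)].
d = √[9.95×10²⁴ × 0.50 / (16π × 5.67×10⁻⁸ × (224)⁴)] = 2.63×10¹⁰ m = 0.176 AU.

d ≈ 0.176 AU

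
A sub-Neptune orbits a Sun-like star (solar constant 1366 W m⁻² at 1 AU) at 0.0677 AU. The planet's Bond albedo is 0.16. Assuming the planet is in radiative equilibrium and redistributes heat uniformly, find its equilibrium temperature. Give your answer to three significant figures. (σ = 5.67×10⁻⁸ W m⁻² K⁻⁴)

T_eq ≈ 1030 K

Flux at 0.0677 AU: S = 1366/0.0677² = 2.98×10⁵ W m⁻².
Energy balance: absorbed = emitted ⇒ πR²·S(1−A) = 4πR²·σT_eq⁴, so T_eq⁴ = S(1−A)/(4σ).
T_eq = [2.98×10⁵ × 0.84 / (4 × 5.67×10⁻⁸)]^(1/4) = (1.10×10¹²)^(1/4) = 1030 K.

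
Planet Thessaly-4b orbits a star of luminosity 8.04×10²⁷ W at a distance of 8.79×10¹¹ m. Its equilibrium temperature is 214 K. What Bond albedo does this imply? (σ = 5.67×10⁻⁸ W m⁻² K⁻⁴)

A ≈ 0.43

Flux: S = L/(4πd²) = 8.04×10²⁷/(4π×(8.79×10¹¹)²) = 828 W m⁻².
From T_eq⁴ = S(1−A)/(4σ): 1−A = 4σT_eq⁴/S.
1−A = 4 × 5.67×10⁻⁸ × (214)⁴ / 828 = 0.574.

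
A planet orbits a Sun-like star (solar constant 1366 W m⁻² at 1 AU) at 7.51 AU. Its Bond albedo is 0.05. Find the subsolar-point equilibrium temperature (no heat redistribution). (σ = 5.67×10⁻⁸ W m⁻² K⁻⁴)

Flux at 7.51 AU: S = 1366/7.51² = 24.2 W m⁻².
At the subsolar point the surface absorbs S(1−A) and emits σT⁴ per unit area — no factor of 4, since only the local patch is in balance.
T = [24.2 × 0.95 / 5.67×10⁻⁸]^(1/4) = (4.06×10⁸)^(1/4) = 142 K.

T_ss ≈ 142 K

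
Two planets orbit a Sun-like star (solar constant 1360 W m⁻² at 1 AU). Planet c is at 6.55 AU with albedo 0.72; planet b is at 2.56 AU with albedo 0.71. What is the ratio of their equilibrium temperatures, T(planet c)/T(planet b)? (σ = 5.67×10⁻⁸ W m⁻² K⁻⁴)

T_eq = [S₀(1−A)/(4σd²)]^(1/4), so T ∝ (1−A)^(1/4) / √d.
T₁ = [1360×0.28/(4×5.67×10⁻⁸×6.55²)]^(1/4) = 79.09 K.
T₂ = [1360×0.29/(4×5.67×10⁻⁸×2.56²)]^(1/4) = 127.63 K.

T₁/T₂ ≈ 0.620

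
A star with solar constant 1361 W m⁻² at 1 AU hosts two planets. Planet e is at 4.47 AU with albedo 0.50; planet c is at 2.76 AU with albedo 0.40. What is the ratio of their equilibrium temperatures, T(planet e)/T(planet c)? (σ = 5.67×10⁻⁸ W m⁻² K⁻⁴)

T₁/T₂ ≈ 0.751

T_eq = [S₀(1−A)/(4σd²)]^(1/4), so T ∝ (1−A)^(1/4) / √d.
T₁ = [1361×0.50/(4×5.67×10⁻⁸×4.47²)]^(1/4) = 110.70 K.
T₂ = [1361×0.60/(4×5.67×10⁻⁸×2.76²)]^(1/4) = 147.45 K.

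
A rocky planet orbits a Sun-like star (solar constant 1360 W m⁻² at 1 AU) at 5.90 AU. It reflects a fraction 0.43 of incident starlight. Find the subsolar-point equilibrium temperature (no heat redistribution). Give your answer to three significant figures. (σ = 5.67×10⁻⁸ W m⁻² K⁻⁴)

T_ss ≈ 141 K

Flux at 5.90 AU: S = 1360/5.90² = 39.1 W m⁻².
At the subsolar point the surface absorbs S(1−A) and emits σT⁴ per unit area — no factor of 4, since only the local patch is in balance.
T = [39.1 × 0.57 / 5.67×10⁻⁸]^(1/4) = (3.93×10⁸)^(1/4) = 141 K.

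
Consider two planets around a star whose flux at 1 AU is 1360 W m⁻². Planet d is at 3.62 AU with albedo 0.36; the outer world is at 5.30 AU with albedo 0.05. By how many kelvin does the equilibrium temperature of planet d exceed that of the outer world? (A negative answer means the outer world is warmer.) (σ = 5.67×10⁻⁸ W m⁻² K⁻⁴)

ΔT ≈ 11.5 K

T_eq = [S₀(1−A)/(4σd²)]^(1/4), so T ∝ (1−A)^(1/4) / √d.
T₁ = [1360×0.64/(4×5.67×10⁻⁸×3.62²)]^(1/4) = 130.82 K.
T₂ = [1360×0.95/(4×5.67×10⁻⁸×5.30²)]^(1/4) = 119.33 K.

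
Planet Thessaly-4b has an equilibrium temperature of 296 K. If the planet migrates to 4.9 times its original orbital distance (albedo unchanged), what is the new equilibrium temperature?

T_eq ≈ 134 K

T_eq ∝ L^(1/4) · d^(−1/2).
T′ = 296 / 4.9^(1/2) = 134 K.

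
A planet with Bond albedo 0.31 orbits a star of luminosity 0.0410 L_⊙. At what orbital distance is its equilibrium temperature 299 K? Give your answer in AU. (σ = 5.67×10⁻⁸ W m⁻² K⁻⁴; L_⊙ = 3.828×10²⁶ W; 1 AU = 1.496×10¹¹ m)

d ≈ 0.146 AU

L = 0.0410 × 3.828×10²⁶ = 1.57×10²⁵ W.
From T_eq⁴ = L(1−A)/(16πσd²): d = √[L(1−A)/(16πσT_eq⁴)].
d = √[1.57×10²⁵ × 0.69 / (16π × 5.67×10⁻⁸ × (299)⁴)] = 2.18×10¹⁰ m = 0.146 AU.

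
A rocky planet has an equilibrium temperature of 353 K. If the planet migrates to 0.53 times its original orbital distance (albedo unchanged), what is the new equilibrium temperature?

T_eq ≈ 485 K

T_eq ∝ L^(1/4) · d^(−1/2).
T′ = 353 / 0.53^(1/2) = 485 K.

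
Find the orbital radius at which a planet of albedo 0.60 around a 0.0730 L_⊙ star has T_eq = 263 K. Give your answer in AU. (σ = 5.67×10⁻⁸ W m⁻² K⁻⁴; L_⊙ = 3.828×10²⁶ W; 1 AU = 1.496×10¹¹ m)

L = 0.0730 × 3.828×10²⁶ = 2.79×10²⁵ W.
From T_eq⁴ = L(1−A)/(16πσd²): d = √[L(1−A)/(16πσT_eq⁴)].
d = √[2.79×10²⁵ × 0.40 / (16π × 5.67×10⁻⁸ × (263)⁴)] = 2.86×10¹⁰ m = 0.191 AU.

d ≈ 0.191 AU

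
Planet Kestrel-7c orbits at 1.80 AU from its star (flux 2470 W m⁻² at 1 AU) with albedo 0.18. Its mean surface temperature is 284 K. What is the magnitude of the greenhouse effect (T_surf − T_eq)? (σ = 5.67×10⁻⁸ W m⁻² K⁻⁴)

S = 2470/1.80² = 762.3 W m⁻².
T_eq = [S(1−A)/(4σ)]^(1/4) = [762.3×0.82/(4×5.67×10⁻⁸)]^(1/4) = 229.1 K.
ΔT = T_surf − T_eq = 284 − 229.1.

ΔT ≈ 54.9 K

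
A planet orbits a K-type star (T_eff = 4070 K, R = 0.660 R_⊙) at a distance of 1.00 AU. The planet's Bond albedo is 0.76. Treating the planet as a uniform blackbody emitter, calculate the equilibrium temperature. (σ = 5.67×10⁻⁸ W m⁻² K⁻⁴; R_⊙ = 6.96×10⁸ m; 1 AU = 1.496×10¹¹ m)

T_eq ≈ 112 K

R_⋆ = 0.660 × 6.96×10⁸ = 4.59×10⁸ m.
d = 1.00 AU = 1.50×10¹¹ m.
L = 4πR_⋆²σT_⋆⁴ = 4π(4.59×10⁸)² × 5.67×10⁻⁸ × (4070)⁴ = 4.13×10²⁵ W.
S = L/(4πd²) = 147 W m⁻².
Energy balance: absorbed = emitted ⇒ πR²·S(1−A) = 4πR²·σT_eq⁴, so T_eq⁴ = S(1−A)/(4σ).
T_eq = [147 × 0.24 / (4 × 5.67×10⁻⁸)]^(1/4) = (1.55×10⁸)^(1/4) = 112 K.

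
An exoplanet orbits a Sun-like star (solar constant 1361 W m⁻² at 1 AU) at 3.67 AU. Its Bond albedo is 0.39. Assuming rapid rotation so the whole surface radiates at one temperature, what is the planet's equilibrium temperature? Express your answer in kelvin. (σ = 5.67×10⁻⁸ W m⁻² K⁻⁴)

T_eq ≈ 128 K

Flux at 3.67 AU: S = 1361/3.67² = 101 W m⁻².
Energy balance: absorbed = emitted ⇒ πR²·S(1−A) = 4πR²·σT_eq⁴, so T_eq⁴ = S(1−A)/(4σ).
T_eq = [101 × 0.61 / (4 × 5.67×10⁻⁸)]^(1/4) = (2.72×10⁸)^(1/4) = 128 K.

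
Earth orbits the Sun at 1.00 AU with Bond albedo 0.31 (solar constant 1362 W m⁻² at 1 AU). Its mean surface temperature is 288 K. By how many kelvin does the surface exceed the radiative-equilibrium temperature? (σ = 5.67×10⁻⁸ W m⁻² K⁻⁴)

ΔT ≈ 34.3 K

S = 1362/1.00² = 1362 W m⁻².
T_eq = [S(1−A)/(4σ)]^(1/4) = [1362×0.69/(4×5.67×10⁻⁸)]^(1/4) = 253.7 K.
ΔT = T_surf − T_eq = 288 − 253.7.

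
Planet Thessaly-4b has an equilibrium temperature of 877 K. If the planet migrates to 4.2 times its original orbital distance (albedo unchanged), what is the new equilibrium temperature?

T_eq ∝ L^(1/4) · d^(−1/2).
T′ = 877 / 4.2^(1/2) = 428 K.

T_eq ≈ 428 K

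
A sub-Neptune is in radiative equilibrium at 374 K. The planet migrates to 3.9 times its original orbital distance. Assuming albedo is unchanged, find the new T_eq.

T_eq ≈ 189 K

T_eq ∝ L^(1/4) · d^(−1/2).
T′ = 374 / 3.9^(1/2) = 189 K.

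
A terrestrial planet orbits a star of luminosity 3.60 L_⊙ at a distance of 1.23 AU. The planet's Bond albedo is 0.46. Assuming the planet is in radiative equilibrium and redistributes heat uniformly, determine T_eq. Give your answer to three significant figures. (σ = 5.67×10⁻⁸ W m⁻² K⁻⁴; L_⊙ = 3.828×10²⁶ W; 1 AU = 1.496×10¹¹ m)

T_eq ≈ 296 K

d = 1.23 AU = 1.84×10¹¹ m.
L = 3.60 × 3.828×10²⁶ = 1.38×10²⁷ W.
Flux: S = L/(4πd²) = 1.38×10²⁷/(4π×(1.84×10¹¹)²) = 3240 W m⁻².
Energy balance: absorbed = emitted ⇒ πR²·S(1−A) = 4πR²·σT_eq⁴, so T_eq⁴ = S(1−A)/(4σ).
T_eq = [3240 × 0.54 / (4 × 5.67×10⁻⁸)]^(1/4) = (7.71×10⁹)^(1/4) = 296 K.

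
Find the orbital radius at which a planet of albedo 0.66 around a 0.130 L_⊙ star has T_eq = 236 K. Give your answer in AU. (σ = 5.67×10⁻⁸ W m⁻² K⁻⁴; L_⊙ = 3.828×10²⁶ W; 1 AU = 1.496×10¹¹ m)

L = 0.130 × 3.828×10²⁶ = 4.98×10²⁵ W.
From T_eq⁴ = L(1−A)/(16πσd²): d = √[L(1−A)/(16πσT_eq⁴)].
d = √[4.98×10²⁵ × 0.34 / (16π × 5.67×10⁻⁸ × (236)⁴)] = 4.37×10¹⁰ m = 0.292 AU.

d ≈ 0.292 AU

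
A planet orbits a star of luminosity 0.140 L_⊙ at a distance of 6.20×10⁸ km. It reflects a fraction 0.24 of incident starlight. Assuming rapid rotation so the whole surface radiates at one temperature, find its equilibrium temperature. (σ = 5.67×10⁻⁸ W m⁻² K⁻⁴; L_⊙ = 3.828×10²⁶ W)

d = 6.20×10⁸ km = 6.20×10¹¹ m.
L = 0.140 × 3.828×10²⁶ = 5.36×10²⁵ W.
Flux: S = L/(4πd²) = 5.36×10²⁵/(4π×(6.20×10¹¹)²) = 11.1 W m⁻².
Energy balance: absorbed = emitted ⇒ πR²·S(1−A) = 4πR²·σT_eq⁴, so T_eq⁴ = S(1−A)/(4σ).
T_eq = [11.1 × 0.76 / (4 × 5.67×10⁻⁸)]^(1/4) = (3.72×10⁷)^(1/4) = 78.1 K.

T_eq ≈ 78.1 K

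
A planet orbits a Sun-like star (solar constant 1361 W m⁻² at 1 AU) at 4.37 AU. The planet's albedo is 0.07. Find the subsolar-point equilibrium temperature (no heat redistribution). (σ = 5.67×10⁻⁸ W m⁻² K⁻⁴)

T_ss ≈ 185 K

Flux at 4.37 AU: S = 1361/4.37² = 71.3 W m⁻².
At the subsolar point the surface absorbs S(1−A) and emits σT⁴ per unit area — no factor of 4, since only the local patch is in balance.
T = [71.3 × 0.93 / 5.67×10⁻⁸]^(1/4) = (1.17×10⁹)^(1/4) = 185 K.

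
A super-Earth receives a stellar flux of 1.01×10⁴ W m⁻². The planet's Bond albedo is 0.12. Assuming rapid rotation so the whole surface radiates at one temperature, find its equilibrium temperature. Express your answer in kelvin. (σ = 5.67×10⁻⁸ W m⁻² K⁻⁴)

T_eq ≈ 445 K

Energy balance: absorbed = emitted ⇒ πR²·S(1−A) = 4πR²·σT_eq⁴, so T_eq⁴ = S(1−A)/(4σ).
T_eq = [1.01×10⁴ × 0.88 / (4 × 5.67×10⁻⁸)]^(1/4) = (3.92×10¹⁰)^(1/4) = 445 K.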